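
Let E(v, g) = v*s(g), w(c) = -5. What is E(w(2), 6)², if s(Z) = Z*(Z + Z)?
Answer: 129600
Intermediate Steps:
s(Z) = 2*Z² (s(Z) = Z*(2*Z) = 2*Z²)
E(v, g) = 2*v*g² (E(v, g) = v*(2*g²) = 2*v*g²)
E(w(2), 6)² = (2*(-5)*6²)² = (2*(-5)*36)² = (-360)² = 129600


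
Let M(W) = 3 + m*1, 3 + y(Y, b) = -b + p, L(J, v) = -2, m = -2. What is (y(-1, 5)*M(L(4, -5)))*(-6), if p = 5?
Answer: 18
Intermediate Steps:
y(Y, b) = 2 - b (y(Y, b) = -3 + (-b + 5) = -3 + (5 - b) = 2 - b)
M(W) = 1 (M(W) = 3 - 2*1 = 3 - 2 = 1)
(y(-1, 5)*M(L(4, -5)))*(-6) = ((2 - 1*5)*1)*(-6) = ((2 - 5)*1)*(-6) = -3*1*(-6) = -3*(-6) = 18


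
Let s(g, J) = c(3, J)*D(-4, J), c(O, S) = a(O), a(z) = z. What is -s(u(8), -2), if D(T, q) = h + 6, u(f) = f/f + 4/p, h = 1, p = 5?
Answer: -21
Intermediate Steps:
c(O, S) = O
u(f) = 9/5 (u(f) = f/f + 4/5 = 1 + 4*(⅕) = 1 + ⅘ = 9/5)
D(T, q) = 7 (D(T, q) = 1 + 6 = 7)
s(g, J) = 21 (s(g, J) = 3*7 = 21)
-s(u(8), -2) = -1*21 = -21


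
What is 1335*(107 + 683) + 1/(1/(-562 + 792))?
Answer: 1054880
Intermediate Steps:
1335*(107 + 683) + 1/(1/(-562 + 792)) = 1335*790 + 1/(1/230) = 1054650 + 1/(1/230) = 1054650 + 230 = 1054880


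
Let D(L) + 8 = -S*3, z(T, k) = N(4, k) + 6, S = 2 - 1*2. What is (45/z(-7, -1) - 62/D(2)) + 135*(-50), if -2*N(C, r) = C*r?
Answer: -53893/8 ≈ -6736.6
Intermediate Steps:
N(C, r) = -C*r/2
S = 0 (S = 2 - 2 = 0)
z(T, k) = 6 - 2*k (z(T, k) = -½*4*k + 6 = -2*k + 6 = 6 - 2*k)
D(L) = -8 (D(L) = -8 - 1*0*3 = -8 + 0*3 = -8 + 0 = -8)
(45/z(-7, -1) - 62/D(2)) + 135*(-50) = (45/(6 - 2*(-1)) - 62/(-8)) + 135*(-50) = (45/(6 + 2) - 62*(-⅛)) - 6750 = (45/8 + 31/4) - 6750 = 107/8 - 6750 = -53893/8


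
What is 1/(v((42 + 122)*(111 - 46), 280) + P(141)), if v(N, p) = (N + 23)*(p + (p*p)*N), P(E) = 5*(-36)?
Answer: 1/8928256143060 ≈ 1.1200e-13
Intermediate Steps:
P(E) = -180
v(N, p) = (23 + N)*(p + N*p²) (v(N, p) = (23 + N)*(p + p²*N) = (23 + N)*(p + N*p²))
1/(v((42 + 122)*(111 - 46), 280) + P(141)) = 1/(280*(23 + (42 + 122)*(111 - 46) + 280*((42 + 122)*(111 - 46))² + 23*((42 + 122)*(111 - 46))*280) - 180) = 1/(280*(23 + 164*65 + 280*(164*65)² + 23*(164*65)*280) - 180) = 1/(280*(23 + 10660 + 280*10660² + 23*10660*280) - 180) = 1/(280*(23 + 10660 + 280*113635600 + 68650400) - 180) = 1/(280*(23 + 10660 + 31817968000 + 68650400) - 180) = 1/(280*31886629083 - 180) = 1/(8928256143240 - 180) = 1/8928256143060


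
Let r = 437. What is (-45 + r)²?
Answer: 153664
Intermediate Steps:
(-45 + r)² = (-45 + 437)² = 392² = 153664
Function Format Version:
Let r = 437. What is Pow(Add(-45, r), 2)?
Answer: 153664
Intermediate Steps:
Pow(Add(-45, r), 2) = Pow(Add(-45, 437), 2) = Pow(392, 2) = 153664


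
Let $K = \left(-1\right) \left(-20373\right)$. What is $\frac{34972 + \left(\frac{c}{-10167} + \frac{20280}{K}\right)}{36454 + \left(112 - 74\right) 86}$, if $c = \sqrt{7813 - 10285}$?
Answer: $\frac{118750806}{134876051} - \frac{i \sqrt{618}}{201926787} \approx 0.88044 - 1.2311 \cdot 10^{-7} i$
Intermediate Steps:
$K = 20373$
$c = 2 i \sqrt{618}$ ($c = \sqrt{-2472} = 2 i \sqrt{618} \approx 49.719 i$)
$\frac{34972 + \left(\frac{c}{-10167} + \frac{20280}{K}\right)}{36454 + \left(112 - 74\right) 86} = \frac{34972 + \left(\frac{2 i \sqrt{618}}{-10167} + \frac{20280}{20373}\right)}{36454 + \left(112 - 74\right) 86} = \frac{34972 + \left(2 i \sqrt{618} \left(- \frac{1}{10167}\right) + 20280 \cdot \frac{1}{20373}\right)}{36454 + 38 \cdot 86} = \frac{34972 + \left(- \frac{2 i \sqrt{618}}{10167} + \frac{6760}{6791}\right)}{36454 + 3268} = \frac{34972 + \left(\frac{6760}{6791} - \frac{2 i \sqrt{618}}{10167}\right)}{39722} = \left(\frac{237501612}{6791} - \frac{2 i \sqrt{618}}{10167}\right) \frac{1}{39722} = \frac{118750806}{134876051} - \frac{i \sqrt{618}}{201926787}$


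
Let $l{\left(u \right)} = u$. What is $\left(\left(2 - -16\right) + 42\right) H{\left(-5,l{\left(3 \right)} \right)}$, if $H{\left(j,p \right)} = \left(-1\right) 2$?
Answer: $-120$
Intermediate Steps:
$H{\left(j,p \right)} = -2$
$\left(\left(2 - -16\right) + 42\right) H{\left(-5,l{\left(3 \right)} \right)} = \left(\left(2 - -16\right) + 42\right) \left(-2\right) = \left(\left(2 + 16\right) + 42\right) \left(-2\right) = \left(18 + 42\right) \left(-2\right) = 60 \left(-2\right) = -120$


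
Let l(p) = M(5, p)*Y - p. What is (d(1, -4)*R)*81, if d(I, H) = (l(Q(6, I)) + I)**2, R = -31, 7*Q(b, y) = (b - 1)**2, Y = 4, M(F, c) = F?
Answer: -37373724/49 ≈ -7.6273e+5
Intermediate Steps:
Q(b, y) = (-1 + b)**2/7 (Q(b, y) = (b - 1)**2/7 = (-1 + b)**2/7)
l(p) = 20 - p (l(p) = 5*4 - p = 20 - p)
d(I, H) = (115/7 + I)**2 (d(I, H) = ((20 - (-1 + 6)**2/7) + I)**2 = ((20 - 5**2/7) + I)**2 = ((20 - 25/7) + I)**2 = (115/7 + I)**2)
(d(1, -4)*R)*81 = (((115 + 7*1)**2/49)*(-31))*81 = (((115 + 7)**2/49)*(-31))*81 = (((1/49)*122**2)*(-31))*81 = (((1/49)*14884)*(-31))*81 = ((14884/49)*(-31))*81 = -461404/49*81 = -37373724/49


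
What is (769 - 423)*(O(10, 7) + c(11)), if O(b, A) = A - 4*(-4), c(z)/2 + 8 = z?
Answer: 10034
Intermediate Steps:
c(z) = -16 + 2*z
O(b, A) = 16 + A (O(b, A) = A + 16 = 16 + A)
(769 - 423)*(O(10, 7) + c(11)) = (769 - 423)*((16 + 7) + (-16 + 2*11)) = 346*(23 + (-16 + 22)) = 346*(23 + 6) = 346*29 = 10034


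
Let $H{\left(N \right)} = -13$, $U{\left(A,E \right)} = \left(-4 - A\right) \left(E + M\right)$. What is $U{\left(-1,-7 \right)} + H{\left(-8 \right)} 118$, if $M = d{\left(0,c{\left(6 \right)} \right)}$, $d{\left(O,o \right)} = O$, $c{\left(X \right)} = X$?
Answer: $-1513$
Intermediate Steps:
$M = 0$
$U{\left(A,E \right)} = E \left(-4 - A\right)$ ($U{\left(A,E \right)} = \left(-4 - A\right) \left(E + 0\right) = \left(-4 - A\right) E = E \left(-4 - A\right)$)
$U{\left(-1,-7 \right)} + H{\left(-8 \right)} 118 = - 7 \left(-4 - -1\right) - 1534 = - 7 \left(-4 + 1\right) - 1534 = \left(-7\right) \left(-3\right) - 1534 = 21 - 1534 = -1513$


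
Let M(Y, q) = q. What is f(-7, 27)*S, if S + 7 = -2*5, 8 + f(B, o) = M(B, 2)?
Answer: 102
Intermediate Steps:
f(B, o) = -6 (f(B, o) = -8 + 2 = -6)
S = -17 (S = -7 - 2*5 = -7 - 10 = -17)
f(-7, 27)*S = -6*(-17) = 102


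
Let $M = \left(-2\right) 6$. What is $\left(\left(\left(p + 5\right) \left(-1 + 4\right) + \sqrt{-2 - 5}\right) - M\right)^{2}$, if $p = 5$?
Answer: $\left(42 + i \sqrt{7}\right)^{2} \approx 1757.0 + 222.24 i$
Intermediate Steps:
$M = -12$
$\left(\left(\left(p + 5\right) \left(-1 + 4\right) + \sqrt{-2 - 5}\right) - M\right)^{2} = \left(\left(\left(5 + 5\right) \left(-1 + 4\right) + \sqrt{-2 - 5}\right) - -12\right)^{2} = \left(\left(10 \cdot 3 + \sqrt{-7}\right) + 12\right)^{2} = \left(\left(30 + i \sqrt{7}\right) + 12\right)^{2} = \left(42 + i \sqrt{7}\right)^{2}$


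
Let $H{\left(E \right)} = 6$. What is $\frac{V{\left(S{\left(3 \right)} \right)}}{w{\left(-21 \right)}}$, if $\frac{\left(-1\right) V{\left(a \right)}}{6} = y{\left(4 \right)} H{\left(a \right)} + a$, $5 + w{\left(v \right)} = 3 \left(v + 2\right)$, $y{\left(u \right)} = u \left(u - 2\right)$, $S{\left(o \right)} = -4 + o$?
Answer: $\frac{141}{31} \approx 4.5484$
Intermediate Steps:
$y{\left(u \right)} = u \left(-2 + u\right)$
$w{\left(v \right)} = 1 + 3 v$ ($w{\left(v \right)} = -5 + 3 \left(v + 2\right) = -5 + 3 \left(2 + v\right) = -5 + \left(6 + 3 v\right) = 1 + 3 v$)
$V{\left(a \right)} = -288 - 6 a$ ($V{\left(a \right)} = - 6 \left(4 \left(-2 + 4\right) 6 + a\right) = - 6 \left(4 \cdot 2 \cdot 6 + a\right) = - 6 \left(8 \cdot 6 + a\right) = - 6 \left(48 + a\right) = -288 - 6 a$)
$\frac{V{\left(S{\left(3 \right)} \right)}}{w{\left(-21 \right)}} = \frac{-288 - 6 \left(-4 + 3\right)}{1 + 3 \left(-21\right)} = \frac{-288 - -6}{1 - 63} = \frac{-288 + 6}{-62} = \left(-282\right) \left(- \frac{1}{62}\right) = \frac{141}{31}$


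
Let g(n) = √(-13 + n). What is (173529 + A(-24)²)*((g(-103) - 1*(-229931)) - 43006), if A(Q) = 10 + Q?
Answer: 32473545625 + 347450*I*√29 ≈ 3.2474e+10 + 1.8711e+6*I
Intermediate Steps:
(173529 + A(-24)²)*((g(-103) - 1*(-229931)) - 43006) = (173529 + (10 - 24)²)*((√(-13 - 103) - 1*(-229931)) - 43006) = (173529 + (-14)²)*((√(-116) + 229931) - 43006) = (173529 + 196)*((2*I*√29 + 229931) - 43006) = 173725*((229931 + 2*I*√29) - 43006) = 173725*(186925 + 2*I*√29) = 32473545625 + 347450*I*√29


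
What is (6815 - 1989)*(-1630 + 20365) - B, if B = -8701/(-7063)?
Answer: 91228844747/1009 ≈ 9.0415e+7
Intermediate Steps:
B = 1243/1009 (B = -8701*(-1/7063) = 1243/1009 ≈ 1.2319)
(6815 - 1989)*(-1630 + 20365) - B = (6815 - 1989)*(-1630 + 20365) - 1*1243/1009 = 4826*18735 - 1243/1009 = 90415110 - 1243/1009 = 91228844747/1009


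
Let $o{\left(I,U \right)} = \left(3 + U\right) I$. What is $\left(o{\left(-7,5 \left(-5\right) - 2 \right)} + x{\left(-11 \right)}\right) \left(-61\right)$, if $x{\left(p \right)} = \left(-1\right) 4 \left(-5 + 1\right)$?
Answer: $-11224$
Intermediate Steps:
$o{\left(I,U \right)} = I \left(3 + U\right)$
$x{\left(p \right)} = 16$ ($x{\left(p \right)} = \left(-4\right) \left(-4\right) = 16$)
$\left(o{\left(-7,5 \left(-5\right) - 2 \right)} + x{\left(-11 \right)}\right) \left(-61\right) = \left(- 7 \left(3 + \left(5 \left(-5\right) - 2\right)\right) + 16\right) \left(-61\right) = \left(- 7 \left(3 - 27\right) + 16\right) \left(-61\right) = \left(\left(-7\right) \left(-24\right) + 16\right) \left(-61\right) = \left(168 + 16\right) \left(-61\right) = 184 \left(-61\right) = -11224$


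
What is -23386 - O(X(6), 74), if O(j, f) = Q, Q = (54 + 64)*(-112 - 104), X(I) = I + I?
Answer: 2102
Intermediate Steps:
X(I) = 2*I
Q = -25488 (Q = 118*(-216) = -25488)
O(j, f) = -25488
-23386 - O(X(6), 74) = -23386 - 1*(-25488) = -23386 + 25488 = 2102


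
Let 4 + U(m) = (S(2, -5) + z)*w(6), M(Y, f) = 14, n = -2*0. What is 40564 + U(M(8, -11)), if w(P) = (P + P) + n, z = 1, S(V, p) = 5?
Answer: 40632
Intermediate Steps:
n = 0
w(P) = 2*P (w(P) = (P + P) + 0 = 2*P + 0 = 2*P)
U(m) = 68 (U(m) = -4 + (5 + 1)*(2*6) = -4 + 6*12 = -4 + 72 = 68)
40564 + U(M(8, -11)) = 40564 + 68 = 40632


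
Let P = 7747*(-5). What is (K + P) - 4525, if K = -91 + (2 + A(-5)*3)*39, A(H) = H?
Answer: -43858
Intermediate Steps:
P = -38735
K = -598 (K = -91 + (2 - 5*3)*39 = -91 + (2 - 15)*39 = -91 - 13*39 = -91 - 507 = -598)
(K + P) - 4525 = (-598 - 38735) - 4525 = -39333 - 4525 = -43858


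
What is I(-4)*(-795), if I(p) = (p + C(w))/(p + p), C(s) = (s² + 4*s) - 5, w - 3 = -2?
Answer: -795/2 ≈ -397.50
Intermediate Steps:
w = 1 (w = 3 - 2 = 1)
C(s) = -5 + s² + 4*s
I(p) = ½ (I(p) = (p + (-5 + 1² + 4*1))/(p + p) = (p + (-5 + 1 + 4))/((2*p)) = (p + 0)*(1/(2*p)) = p*(1/(2*p)) = ½)
I(-4)*(-795) = (½)*(-795) = -795/2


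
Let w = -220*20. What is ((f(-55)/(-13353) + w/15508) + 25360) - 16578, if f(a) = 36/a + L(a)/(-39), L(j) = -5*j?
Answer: 975172345113023/111045751245 ≈ 8781.7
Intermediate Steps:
w = -4400
f(a) = 36/a + 5*a/39 (f(a) = 36/a - 5*a/(-39) = 36/a - 5*a*(-1/39) = 36/a + 5*a/39)
((f(-55)/(-13353) + w/15508) + 25360) - 16578 = (((36/(-55) + (5/39)*(-55))/(-13353) - 4400/15508) + 25360) - 16578 = (((36*(-1/55) - 275/39)*(-1/13353) - 4400*1/15508) + 25360) - 16578 = (((-36/55 - 275/39)*(-1/13353) - 1100/3877) + 25360) - 16578 = ((-16529/2145*(-1/13353) - 1100/3877) + 25360) - 16578 = ((16529/28642185 - 1100/3877) + 25360) - 16578 = (-31442320567/111045751245 + 25360) - 16578 = 2816088809252633/111045751245 - 16578 = 975172345113023/111045751245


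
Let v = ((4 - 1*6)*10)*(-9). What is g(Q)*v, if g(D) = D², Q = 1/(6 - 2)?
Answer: 45/4 ≈ 11.250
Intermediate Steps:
Q = ¼ (Q = 1/4 = ¼ ≈ 0.25000)
v = 180 (v = ((4 - 6)*10)*(-9) = -2*10*(-9) = -20*(-9) = 180)
g(Q)*v = (¼)²*180 = (1/16)*180 = 45/4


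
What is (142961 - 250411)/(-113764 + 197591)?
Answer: -107450/83827 ≈ -1.2818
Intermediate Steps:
(142961 - 250411)/(-113764 + 197591) = -107450/83827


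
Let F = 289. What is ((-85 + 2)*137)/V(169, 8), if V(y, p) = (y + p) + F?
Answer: -11371/466 ≈ -24.401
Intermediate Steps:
V(y, p) = 289 + p + y (V(y, p) = (y + p) + 289 = (p + y) + 289 = 289 + p + y)
((-85 + 2)*137)/V(169, 8) = ((-85 + 2)*137)/(289 + 8 + 169) = -83*137/466 = -11371*1/466 = -11371/466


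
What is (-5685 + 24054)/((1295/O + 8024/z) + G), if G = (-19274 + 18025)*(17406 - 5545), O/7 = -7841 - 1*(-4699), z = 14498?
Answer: -10727664618/8651738875657 ≈ -0.0012399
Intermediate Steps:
O = -21994 (O = 7*(-7841 - 1*(-4699)) = 7*(-7841 + 4699) = 7*(-3142) = -21994)
G = -14814389 (G = -1249*11861 = -14814389)
(-5685 + 24054)/((1295/O + 8024/z) + G) = (-5685 + 24054)/((1295/(-21994) + 8024/14498) - 14814389) = 18369/((1295*(-1/21994) + 8024*(1/14498)) - 14814389) = 18369/((-185/3142 + 4012/7249) - 14814389) = 18369/(11264639/22776358 - 14814389) = 18369/(-337417816150623/22776358) = 18369*(-22776358/337417816150623) = -10727664618/8651738875657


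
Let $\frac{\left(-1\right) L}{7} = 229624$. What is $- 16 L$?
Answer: $25717888$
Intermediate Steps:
$L = -1607368$ ($L = \left(-7\right) 229624 = -1607368$)
$- 16 L = \left(-16\right) \left(-1607368\right) = 25717888$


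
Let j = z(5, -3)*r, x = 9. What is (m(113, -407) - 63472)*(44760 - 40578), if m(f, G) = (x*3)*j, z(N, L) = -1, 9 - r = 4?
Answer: -266004474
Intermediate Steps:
r = 5 (r = 9 - 1*4 = 9 - 4 = 5)
j = -5 (j = -1*5 = -5)
m(f, G) = -135 (m(f, G) = (9*3)*(-5) = 27*(-5) = -135)
(m(113, -407) - 63472)*(44760 - 40578) = (-135 - 63472)*(44760 - 40578) = -63607*4182 = -266004474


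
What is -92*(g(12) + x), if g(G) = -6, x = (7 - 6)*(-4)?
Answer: 920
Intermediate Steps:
x = -4 (x = 1*(-4) = -4)
-92*(g(12) + x) = -92*(-6 - 4) = -92*(-10) = 920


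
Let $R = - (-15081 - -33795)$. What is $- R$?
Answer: $18714$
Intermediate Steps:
$R = -18714$ ($R = - (-15081 + 33795) = \left(-1\right) 18714 = -18714$)
$- R = \left(-1\right) \left(-18714\right) = 18714$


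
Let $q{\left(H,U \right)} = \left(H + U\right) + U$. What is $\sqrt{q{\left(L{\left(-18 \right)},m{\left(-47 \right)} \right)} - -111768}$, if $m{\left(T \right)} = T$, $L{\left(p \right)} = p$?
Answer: $2 \sqrt{27914} \approx 334.15$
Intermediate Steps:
$q{\left(H,U \right)} = H + 2 U$
$\sqrt{q{\left(L{\left(-18 \right)},m{\left(-47 \right)} \right)} - -111768} = \sqrt{\left(-18 + 2 \left(-47\right)\right) - -111768} = \sqrt{\left(-18 - 94\right) + 111768} = \sqrt{-112 + 111768} = \sqrt{111656} = 2 \sqrt{27914}$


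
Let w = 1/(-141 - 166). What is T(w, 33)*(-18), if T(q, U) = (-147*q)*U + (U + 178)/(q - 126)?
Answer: -3019764492/11875681 ≈ -254.28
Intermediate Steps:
w = -1/307 (w = 1/(-307) = -1/307 ≈ -0.0032573)
T(q, U) = (178 + U)/(-126 + q) - 147*U*q (T(q, U) = -147*U*q + (178 + U)/(-126 + q) = (178 + U)/(-126 + q) - 147*U*q)
T(w, 33)*(-18) = ((178 + 33 - 147*33*(-1/307)² + 18522*33*(-1/307))/(-126 - 1/307))*(-18) = ((178 + 33 - 147*33*1/94249 - 611226/307)/(-38683/307))*(-18) = -307*(178 + 33 - 4851/94249 - 611226/307)/38683*(-18) = -307/38683*(-167764694/94249)*(-18) = (167764694/11875681)*(-18) = -3019764492/11875681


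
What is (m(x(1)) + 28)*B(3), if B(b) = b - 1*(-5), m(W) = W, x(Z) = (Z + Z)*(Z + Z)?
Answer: 256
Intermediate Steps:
x(Z) = 4*Z**2 (x(Z) = (2*Z)*(2*Z) = 4*Z**2)
B(b) = 5 + b (B(b) = b + 5 = 5 + b)
(m(x(1)) + 28)*B(3) = (4*1**2 + 28)*(5 + 3) = (4*1 + 28)*8 = (4 + 28)*8 = 32*8 = 256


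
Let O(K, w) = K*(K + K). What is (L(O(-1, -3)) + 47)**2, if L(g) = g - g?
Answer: 2209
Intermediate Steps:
O(K, w) = 2*K**2 (O(K, w) = K*(2*K) = 2*K**2)
L(g) = 0
(L(O(-1, -3)) + 47)**2 = (0 + 47)**2 = 47**2 = 2209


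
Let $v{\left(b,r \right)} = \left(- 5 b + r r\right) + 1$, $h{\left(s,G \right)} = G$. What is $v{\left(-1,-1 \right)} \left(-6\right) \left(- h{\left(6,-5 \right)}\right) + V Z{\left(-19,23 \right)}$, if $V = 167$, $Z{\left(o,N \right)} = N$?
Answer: $3631$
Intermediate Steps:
$v{\left(b,r \right)} = 1 + r^{2} - 5 b$ ($v{\left(b,r \right)} = \left(- 5 b + r^{2}\right) + 1 = \left(r^{2} - 5 b\right) + 1 = 1 + r^{2} - 5 b$)
$v{\left(-1,-1 \right)} \left(-6\right) \left(- h{\left(6,-5 \right)}\right) + V Z{\left(-19,23 \right)} = \left(1 + \left(-1\right)^{2} - -5\right) \left(-6\right) \left(\left(-1\right) \left(-5\right)\right) + 167 \cdot 23 = \left(1 + 1 + 5\right) \left(-6\right) 5 + 3841 = 7 \left(-6\right) 5 + 3841 = \left(-42\right) 5 + 3841 = -210 + 3841 = 3631$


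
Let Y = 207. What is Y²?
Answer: 42849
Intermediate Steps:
Y² = 207² = 42849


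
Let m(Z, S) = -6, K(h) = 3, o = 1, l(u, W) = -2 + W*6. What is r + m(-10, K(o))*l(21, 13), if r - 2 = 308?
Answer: -146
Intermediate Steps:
r = 310 (r = 2 + 308 = 310)
l(u, W) = -2 + 6*W
r + m(-10, K(o))*l(21, 13) = 310 - 6*(-2 + 6*13) = 310 - 6*(-2 + 78) = 310 - 6*76 = 310 - 456 = -146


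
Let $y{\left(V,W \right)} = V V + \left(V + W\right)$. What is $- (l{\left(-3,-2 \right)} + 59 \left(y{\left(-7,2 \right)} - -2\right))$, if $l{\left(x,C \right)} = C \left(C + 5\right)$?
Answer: $-2708$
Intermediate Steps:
$y{\left(V,W \right)} = V + W + V^{2}$ ($y{\left(V,W \right)} = V^{2} + \left(V + W\right) = V + W + V^{2}$)
$l{\left(x,C \right)} = C \left(5 + C\right)$
$- (l{\left(-3,-2 \right)} + 59 \left(y{\left(-7,2 \right)} - -2\right)) = - (- 2 \left(5 - 2\right) + 59 \left(\left(-7 + 2 + \left(-7\right)^{2}\right) - -2\right)) = - (\left(-2\right) 3 + 59 \left(\left(-7 + 2 + 49\right) + 2\right)) = - (-6 + 59 \left(44 + 2\right)) = - (-6 + 59 \cdot 46) = - (-6 + 2714) = \left(-1\right) 2708 = -2708$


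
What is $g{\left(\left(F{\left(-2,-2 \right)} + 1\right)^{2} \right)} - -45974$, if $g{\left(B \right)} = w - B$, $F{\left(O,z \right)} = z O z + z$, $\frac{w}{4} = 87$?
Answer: $46241$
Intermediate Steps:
$w = 348$ ($w = 4 \cdot 87 = 348$)
$F{\left(O,z \right)} = z + O z^{2}$ ($F{\left(O,z \right)} = O z z + z = O z^{2} + z = z + O z^{2}$)
$g{\left(B \right)} = 348 - B$
$g{\left(\left(F{\left(-2,-2 \right)} + 1\right)^{2} \right)} - -45974 = \left(348 - \left(- 2 \left(1 - -4\right) + 1\right)^{2}\right) - -45974 = \left(348 - \left(- 2 \left(1 + 4\right) + 1\right)^{2}\right) + 45974 = \left(348 - \left(\left(-2\right) 5 + 1\right)^{2}\right) + 45974 = \left(348 - \left(-10 + 1\right)^{2}\right) + 45974 = \left(348 - \left(-9\right)^{2}\right) + 45974 = \left(348 - 81\right) + 45974 = 267 + 45974 = 46241$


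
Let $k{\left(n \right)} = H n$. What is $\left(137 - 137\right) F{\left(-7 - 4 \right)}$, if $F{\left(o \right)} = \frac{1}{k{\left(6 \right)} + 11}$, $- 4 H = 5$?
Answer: $0$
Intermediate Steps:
$H = - \frac{5}{4}$ ($H = \left(- \frac{1}{4}\right) 5 = - \frac{5}{4} \approx -1.25$)
$k{\left(n \right)} = - \frac{5 n}{4}$
$F{\left(o \right)} = \frac{2}{7}$ ($F{\left(o \right)} = \frac{1}{\left(- \frac{5}{4}\right) 6 + 11} = \frac{1}{- \frac{15}{2} + 11} = \frac{1}{\frac{7}{2}} = \frac{2}{7}$)
$\left(137 - 137\right) F{\left(-7 - 4 \right)} = \left(137 - 137\right) \frac{2}{7} = 0 \cdot \frac{2}{7} = 0$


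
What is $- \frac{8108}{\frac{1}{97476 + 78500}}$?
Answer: $-1426813408$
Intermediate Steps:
$- \frac{8108}{\frac{1}{97476 + 78500}} = - \frac{8108}{\frac{1}{175976}} = - 8108 \frac{1}{\frac{1}{175976}} = \left(-8108\right) 175976 = -1426813408$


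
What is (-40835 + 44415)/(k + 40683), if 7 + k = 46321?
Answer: 3580/86997 ≈ 0.041151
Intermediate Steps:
k = 46314 (k = -7 + 46321 = 46314)
(-40835 + 44415)/(k + 40683) = (-40835 + 44415)/(46314 + 40683) = 3580/86997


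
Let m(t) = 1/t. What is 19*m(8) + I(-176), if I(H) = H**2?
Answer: 247827/8 ≈ 30978.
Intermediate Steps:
m(t) = 1/t
19*m(8) + I(-176) = 19/8 + (-176)**2 = 19*(1/8) + 30976 = 19/8 + 30976 = 247827/8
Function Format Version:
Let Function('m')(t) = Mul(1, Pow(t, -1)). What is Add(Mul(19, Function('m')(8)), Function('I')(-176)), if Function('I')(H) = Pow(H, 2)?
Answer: Rational(247827, 8) ≈ 30978.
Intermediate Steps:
Function('m')(t) = Pow(t, -1)
Add(Mul(19, Function('m')(8)), Function('I')(-176)) = Add(Mul(19, Pow(8, -1)), Pow(-176, 2)) = Add(Mul(19, Rational(1, 8)), 30976) = Add(Rational(19, 8), 30976) = Rational(247827, 8)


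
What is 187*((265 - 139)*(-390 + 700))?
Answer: 7304220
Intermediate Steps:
187*((265 - 139)*(-390 + 700)) = 187*(126*310) = 187*39060 = 7304220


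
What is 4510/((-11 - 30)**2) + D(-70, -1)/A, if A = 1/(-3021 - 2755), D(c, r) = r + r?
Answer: 473742/41 ≈ 11555.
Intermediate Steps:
D(c, r) = 2*r
A = -1/5776 (A = 1/(-5776) = -1/5776 ≈ -0.00017313)
4510/((-11 - 30)**2) + D(-70, -1)/A = 4510/((-11 - 30)**2) + (2*(-1))/(-1/5776) = 4510/((-41)**2) - 2*(-5776) = 4510/1681 + 11552 = 4510*(1/1681) + 11552 = 110/41 + 11552 = 473742/41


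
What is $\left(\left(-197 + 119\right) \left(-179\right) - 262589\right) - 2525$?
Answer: $-251152$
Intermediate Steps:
$\left(\left(-197 + 119\right) \left(-179\right) - 262589\right) - 2525 = \left(\left(-78\right) \left(-179\right) - 262589\right) - 2525 = \left(13962 - 262589\right) - 2525 = -248627 - 2525 = -251152$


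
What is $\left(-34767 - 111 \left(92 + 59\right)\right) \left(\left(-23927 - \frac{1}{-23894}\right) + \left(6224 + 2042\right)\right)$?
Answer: $\frac{9640990129812}{11947} \approx 8.0698 \cdot 10^{8}$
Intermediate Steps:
$\left(-34767 - 111 \left(92 + 59\right)\right) \left(\left(-23927 - \frac{1}{-23894}\right) + \left(6224 + 2042\right)\right) = \left(-34767 - 16761\right) \left(\left(-23927 - - \frac{1}{23894}\right) + 8266\right) = \left(-34767 - 16761\right) \left(\left(-23927 + \frac{1}{23894}\right) + 8266\right) = - 51528 \left(- \frac{571711737}{23894} + 8266\right) = \left(-51528\right) \left(- \frac{374203933}{23894}\right) = \frac{9640990129812}{11947}$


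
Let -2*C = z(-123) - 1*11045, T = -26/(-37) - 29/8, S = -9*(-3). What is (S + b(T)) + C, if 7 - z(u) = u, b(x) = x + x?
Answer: 810841/148 ≈ 5478.7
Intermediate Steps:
S = 27
T = -865/296 (T = -26*(-1/37) - 29*1/8 = 26/37 - 29/8 = -865/296 ≈ -2.9223)
b(x) = 2*x
z(u) = 7 - u
C = 10915/2 (C = -((7 - 1*(-123)) - 1*11045)/2 = -((7 + 123) - 11045)/2 = -(130 - 11045)/2 = -1/2*(-10915) = 10915/2 ≈ 5457.5)
(S + b(T)) + C = (27 + 2*(-865/296)) + 10915/2 = (27 - 865/148) + 10915/2 = 3131/148 + 10915/2 = 810841/148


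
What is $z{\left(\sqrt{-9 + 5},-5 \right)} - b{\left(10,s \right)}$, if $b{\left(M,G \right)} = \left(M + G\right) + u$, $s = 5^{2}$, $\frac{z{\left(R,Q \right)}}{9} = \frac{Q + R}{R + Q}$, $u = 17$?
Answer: $-43$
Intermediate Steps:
$z{\left(R,Q \right)} = 9$ ($z{\left(R,Q \right)} = 9 \frac{Q + R}{R + Q} = 9 \frac{Q + R}{Q + R} = 9 \cdot 1 = 9$)
$s = 25$
$b{\left(M,G \right)} = 17 + G + M$ ($b{\left(M,G \right)} = \left(M + G\right) + 17 = \left(G + M\right) + 17 = 17 + G + M$)
$z{\left(\sqrt{-9 + 5},-5 \right)} - b{\left(10,s \right)} = 9 - \left(17 + 25 + 10\right) = 9 - 52 = -43$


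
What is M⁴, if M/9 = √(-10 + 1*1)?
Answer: 531441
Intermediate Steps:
M = 27*I (M = 9*√(-10 + 1*1) = 9*√(-10 + 1) = 9*√(-9) = 9*(3*I) = 27*I ≈ 27.0*I)
M⁴ = (27*I)⁴ = 531441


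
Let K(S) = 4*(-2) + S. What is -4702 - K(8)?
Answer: -4702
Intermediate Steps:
K(S) = -8 + S
-4702 - K(8) = -4702 - (-8 + 8) = -4702 - 1*0 = -4702 + 0 = -4702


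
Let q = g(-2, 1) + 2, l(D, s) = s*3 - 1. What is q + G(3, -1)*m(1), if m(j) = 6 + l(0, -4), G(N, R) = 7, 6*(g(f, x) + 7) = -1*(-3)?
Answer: -107/2 ≈ -53.500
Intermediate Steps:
l(D, s) = -1 + 3*s (l(D, s) = 3*s - 1 = -1 + 3*s)
g(f, x) = -13/2 (g(f, x) = -7 + (-1*(-3))/6 = -7 + (⅙)*3 = -7 + ½ = -13/2)
q = -9/2 (q = -13/2 + 2 = -9/2 ≈ -4.5000)
m(j) = -7 (m(j) = 6 + (-1 + 3*(-4)) = 6 + (-1 - 12) = 6 - 13 = -7)
q + G(3, -1)*m(1) = -9/2 + 7*(-7) = -9/2 - 49 = -107/2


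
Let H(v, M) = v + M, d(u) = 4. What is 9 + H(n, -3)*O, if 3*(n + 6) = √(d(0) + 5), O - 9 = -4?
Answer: -31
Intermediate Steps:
O = 5 (O = 9 - 4 = 5)
n = -5 (n = -6 + √(4 + 5)/3 = -6 + √9/3 = -6 + (⅓)*3 = -6 + 1 = -5)
H(v, M) = M + v
9 + H(n, -3)*O = 9 + (-3 - 5)*5 = 9 - 8*5 = 9 - 40 = -31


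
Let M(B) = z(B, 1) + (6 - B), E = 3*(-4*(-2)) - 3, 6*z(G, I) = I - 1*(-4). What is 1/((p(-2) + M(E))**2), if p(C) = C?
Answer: 36/9409 ≈ 0.0038261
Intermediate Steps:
z(G, I) = 2/3 + I/6 (z(G, I) = (I - 1*(-4))/6 = (I + 4)/6 = (4 + I)/6 = 2/3 + I/6)
E = 21 (E = 3*8 - 3 = 24 - 3 = 21)
M(B) = 41/6 - B (M(B) = (2/3 + (1/6)*1) + (6 - B) = (2/3 + 1/6) + (6 - B) = 5/6 + (6 - B) = 41/6 - B)
1/((p(-2) + M(E))**2) = 1/((-2 + (41/6 - 1*21))**2) = 1/((-2 + (41/6 - 21))**2) = 1/((-2 - 85/6)**2) = 1/((-97/6)**2) = 1/(9409/36) = 36/9409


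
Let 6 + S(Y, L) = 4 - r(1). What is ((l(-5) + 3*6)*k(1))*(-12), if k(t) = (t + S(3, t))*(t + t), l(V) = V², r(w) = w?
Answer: 2064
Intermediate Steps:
S(Y, L) = -3 (S(Y, L) = -6 + (4 - 1*1) = -6 + (4 - 1) = -6 + 3 = -3)
k(t) = 2*t*(-3 + t) (k(t) = (t - 3)*(t + t) = (-3 + t)*(2*t) = 2*t*(-3 + t))
((l(-5) + 3*6)*k(1))*(-12) = (((-5)² + 3*6)*(2*1*(-3 + 1)))*(-12) = ((25 + 18)*(2*1*(-2)))*(-12) = (43*(-4))*(-12) = -172*(-12) = 2064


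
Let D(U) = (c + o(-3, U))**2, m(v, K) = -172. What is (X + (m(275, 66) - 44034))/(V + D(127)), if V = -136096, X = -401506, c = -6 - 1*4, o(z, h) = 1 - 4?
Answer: 445712/135927 ≈ 3.2791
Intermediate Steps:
o(z, h) = -3
c = -10 (c = -6 - 4 = -10)
D(U) = 169 (D(U) = (-10 - 3)**2 = (-13)**2 = 169)
(X + (m(275, 66) - 44034))/(V + D(127)) = (-401506 + (-172 - 44034))/(-136096 + 169) = (-401506 - 44206)/(-135927) = -445712*(-1/135927) = 445712/135927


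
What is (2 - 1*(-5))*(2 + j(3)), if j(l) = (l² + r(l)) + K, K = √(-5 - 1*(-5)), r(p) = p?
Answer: 98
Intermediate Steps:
K = 0 (K = √(-5 + 5) = √0 = 0)
j(l) = l + l² (j(l) = (l² + l) + 0 = (l + l²) + 0 = l + l²)
(2 - 1*(-5))*(2 + j(3)) = (2 - 1*(-5))*(2 + 3*(1 + 3)) = (2 + 5)*(2 + 3*4) = 7*(2 + 12) = 7*14 = 98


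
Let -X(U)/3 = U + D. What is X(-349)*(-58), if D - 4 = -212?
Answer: -96918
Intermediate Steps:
D = -208 (D = 4 - 212 = -208)
X(U) = 624 - 3*U (X(U) = -3*(U - 208) = -3*(-208 + U) = 624 - 3*U)
X(-349)*(-58) = (624 - 3*(-349))*(-58) = (624 + 1047)*(-58) = 1671*(-58) = -96918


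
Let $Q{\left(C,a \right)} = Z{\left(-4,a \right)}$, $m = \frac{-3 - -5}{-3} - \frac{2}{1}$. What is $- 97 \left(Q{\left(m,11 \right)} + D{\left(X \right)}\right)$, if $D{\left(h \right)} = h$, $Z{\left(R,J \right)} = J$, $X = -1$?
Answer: $-970$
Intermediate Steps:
$m = - \frac{8}{3}$ ($m = \left(-3 + 5\right) \left(- \frac{1}{3}\right) - 2 = 2 \left(- \frac{1}{3}\right) - 2 = - \frac{2}{3} - 2 = - \frac{8}{3} \approx -2.6667$)
$Q{\left(C,a \right)} = a$
$- 97 \left(Q{\left(m,11 \right)} + D{\left(X \right)}\right) = - 97 \left(11 - 1\right) = \left(-97\right) 10 = -970$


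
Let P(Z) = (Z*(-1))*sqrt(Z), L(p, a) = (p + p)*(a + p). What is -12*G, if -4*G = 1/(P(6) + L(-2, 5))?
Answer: 1/2 - sqrt(6)/4 ≈ -0.11237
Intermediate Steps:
L(p, a) = 2*p*(a + p) (L(p, a) = (2*p)*(a + p) = 2*p*(a + p))
P(Z) = -Z**(3/2) (P(Z) = (-Z)*sqrt(Z) = -Z**(3/2))
G = -1/(4*(-12 - 6*sqrt(6))) (G = -1/(4*(-6**(3/2) + 2*(-2)*(5 - 2))) = -1/(4*(-6*sqrt(6) + 2*(-2)*3)) = -1/(4*(-6*sqrt(6) - 12)) = -1/(4*(-12 - 6*sqrt(6))) ≈ 0.0093644)
-12*G = -12*(-1/24 + sqrt(6)/48) = 1/2 - sqrt(6)/4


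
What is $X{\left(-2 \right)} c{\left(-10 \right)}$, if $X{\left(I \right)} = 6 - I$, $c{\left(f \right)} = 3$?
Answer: $24$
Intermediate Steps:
$X{\left(-2 \right)} c{\left(-10 \right)} = \left(6 - -2\right) 3 = \left(6 + 2\right) 3 = 8 \cdot 3 = 24$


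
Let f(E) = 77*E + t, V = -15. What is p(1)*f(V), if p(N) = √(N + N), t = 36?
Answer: -1119*√2 ≈ -1582.5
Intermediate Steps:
p(N) = √2*√N (p(N) = √(2*N) = √2*√N)
f(E) = 36 + 77*E (f(E) = 77*E + 36 = 36 + 77*E)
p(1)*f(V) = (√2*√1)*(36 + 77*(-15)) = (√2*1)*(36 - 1155) = √2*(-1119) = -1119*√2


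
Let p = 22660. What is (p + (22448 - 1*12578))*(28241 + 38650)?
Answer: 2175964230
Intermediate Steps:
(p + (22448 - 1*12578))*(28241 + 38650) = (22660 + (22448 - 1*12578))*(28241 + 38650) = (22660 + (22448 - 12578))*66891 = (22660 + 9870)*66891 = 32530*66891 = 2175964230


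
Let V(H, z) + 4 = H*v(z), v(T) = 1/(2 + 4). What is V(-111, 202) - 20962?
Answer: -41969/2 ≈ -20985.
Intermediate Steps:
v(T) = ⅙ (v(T) = 1/6 = ⅙)
V(H, z) = -4 + H/6 (V(H, z) = -4 + H*(⅙) = -4 + H/6)
V(-111, 202) - 20962 = (-4 + (⅙)*(-111)) - 20962 = (-4 - 37/2) - 20962 = -45/2 - 20962 = -41969/2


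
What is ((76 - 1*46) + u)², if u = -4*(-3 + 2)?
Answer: 1156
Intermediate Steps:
u = 4 (u = -4*(-1) = 4)
((76 - 1*46) + u)² = ((76 - 1*46) + 4)² = ((76 - 46) + 4)² = (30 + 4)² = 34² = 1156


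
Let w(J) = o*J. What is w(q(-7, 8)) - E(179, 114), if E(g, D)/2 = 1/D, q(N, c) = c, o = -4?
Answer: -1825/57 ≈ -32.018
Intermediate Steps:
E(g, D) = 2/D
w(J) = -4*J
w(q(-7, 8)) - E(179, 114) = -4*8 - 2/114 = -32 - 2/114 = -32 - 1*1/57 = -32 - 1/57 = -1825/57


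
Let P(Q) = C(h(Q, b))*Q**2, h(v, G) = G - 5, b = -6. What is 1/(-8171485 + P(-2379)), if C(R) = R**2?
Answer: 1/676645076 ≈ 1.4779e-9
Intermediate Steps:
h(v, G) = -5 + G
P(Q) = 121*Q**2 (P(Q) = (-5 - 6)**2*Q**2 = (-11)**2*Q**2 = 121*Q**2)
1/(-8171485 + P(-2379)) = 1/(-8171485 + 121*(-2379)**2) = 1/(-8171485 + 121*5659641) = 1/(-8171485 + 684816561) = 1/676645076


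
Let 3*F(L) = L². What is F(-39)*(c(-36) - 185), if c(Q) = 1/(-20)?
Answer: -1876407/20 ≈ -93820.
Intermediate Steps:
c(Q) = -1/20
F(L) = L²/3
F(-39)*(c(-36) - 185) = ((⅓)*(-39)²)*(-1/20 - 185) = ((⅓)*1521)*(-3701/20) = 507*(-3701/20) = -1876407/20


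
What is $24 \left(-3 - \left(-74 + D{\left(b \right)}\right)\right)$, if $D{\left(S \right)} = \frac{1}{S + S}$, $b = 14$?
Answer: $\frac{11922}{7} \approx 1703.1$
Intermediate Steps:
$D{\left(S \right)} = \frac{1}{2 S}$
$24 \left(-3 - \left(-74 + D{\left(b \right)}\right)\right) = 24 \left(-3 + \left(74 - \frac{1}{2 \cdot 14}\right)\right) = 24 \left(-3 + \left(74 - \frac{1}{2} \cdot \frac{1}{14}\right)\right) = 24 \left(-3 + \left(74 - \frac{1}{28}\right)\right) = 24 \left(-3 + \frac{2071}{28}\right) = 24 \cdot \frac{1987}{28} = \frac{11922}{7}$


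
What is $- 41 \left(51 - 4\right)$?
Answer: $-1927$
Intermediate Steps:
$- 41 \left(51 - 4\right) = - 41 \cdot 47 = \left(-1\right) 1927 = -1927$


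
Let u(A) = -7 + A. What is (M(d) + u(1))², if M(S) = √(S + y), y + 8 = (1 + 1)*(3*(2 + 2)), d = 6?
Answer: (-6 + √22)² ≈ 1.7150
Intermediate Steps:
y = 16 (y = -8 + (1 + 1)*(3*(2 + 2)) = -8 + 2*(3*4) = -8 + 2*12 = -8 + 24 = 16)
M(S) = √(16 + S) (M(S) = √(S + 16) = √(16 + S))
(M(d) + u(1))² = (√(16 + 6) + (-7 + 1))² = (√22 - 6)² = (-6 + √22)²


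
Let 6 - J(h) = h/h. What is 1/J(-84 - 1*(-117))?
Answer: 1/5 ≈ 0.20000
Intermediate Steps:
J(h) = 5 (J(h) = 6 - h/h = 6 - 1*1 = 6 - 1 = 5)
1/J(-84 - 1*(-117)) = 1/5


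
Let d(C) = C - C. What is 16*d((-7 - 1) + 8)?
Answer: 0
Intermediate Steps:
d(C) = 0
16*d((-7 - 1) + 8) = 16*0 = 0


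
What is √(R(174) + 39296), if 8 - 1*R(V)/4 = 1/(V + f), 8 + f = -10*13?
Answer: √353951/3 ≈ 198.31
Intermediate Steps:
f = -138 (f = -8 - 10*13 = -8 - 130 = -138)
R(V) = 32 - 4/(-138 + V) (R(V) = 32 - 4/(V - 138) = 32 - 4/(-138 + V))
√(R(174) + 39296) = √(4*(-1105 + 8*174)/(-138 + 174) + 39296) = √(4*(-1105 + 1392)/36 + 39296) = √(4*(1/36)*287 + 39296) = √(287/9 + 39296) = √(353951/9) = √353951/3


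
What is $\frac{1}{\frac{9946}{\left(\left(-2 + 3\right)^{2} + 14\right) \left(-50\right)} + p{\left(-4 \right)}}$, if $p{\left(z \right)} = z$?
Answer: $- \frac{375}{6473} \approx -0.057933$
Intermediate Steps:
$\frac{1}{\frac{9946}{\left(\left(-2 + 3\right)^{2} + 14\right) \left(-50\right)} + p{\left(-4 \right)}} = \frac{1}{\frac{9946}{\left(\left(-2 + 3\right)^{2} + 14\right) \left(-50\right)} - 4} = \frac{1}{\frac{9946}{\left(1^{2} + 14\right) \left(-50\right)} - 4} = \frac{1}{\frac{9946}{\left(1 + 14\right) \left(-50\right)} - 4} = \frac{1}{\frac{9946}{15 \left(-50\right)} - 4} = \frac{1}{\frac{9946}{-750} - 4} = \frac{1}{9946 \left(- \frac{1}{750}\right) - 4} = \frac{1}{- \frac{4973}{375} - 4} = \frac{1}{- \frac{6473}{375}} = - \frac{375}{6473}$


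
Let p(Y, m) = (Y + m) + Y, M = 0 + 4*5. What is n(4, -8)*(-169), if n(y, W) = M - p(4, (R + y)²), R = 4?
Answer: 8788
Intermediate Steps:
M = 20 (M = 0 + 20 = 20)
p(Y, m) = m + 2*Y
n(y, W) = 12 - (4 + y)² (n(y, W) = 20 - ((4 + y)² + 2*4) = 20 - ((4 + y)² + 8) = 20 - (8 + (4 + y)²) = 20 + (-8 - (4 + y)²) = 12 - (4 + y)²)
n(4, -8)*(-169) = (12 - (4 + 4)²)*(-169) = (12 - 1*8²)*(-169) = (12 - 1*64)*(-169) = (12 - 64)*(-169) = -52*(-169) = 8788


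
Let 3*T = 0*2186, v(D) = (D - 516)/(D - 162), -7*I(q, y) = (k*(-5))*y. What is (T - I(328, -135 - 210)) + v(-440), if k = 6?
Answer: 445528/301 ≈ 1480.2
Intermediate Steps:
I(q, y) = 30*y/7 (I(q, y) = -6*(-5)*y/7 = -(-30)*y/7 = 30*y/7)
v(D) = (-516 + D)/(-162 + D)
T = 0 (T = (0*2186)/3 = (⅓)*0 = 0)
(T - I(328, -135 - 210)) + v(-440) = (0 - 30*(-135 - 210)/7) + (-516 - 440)/(-162 - 440) = (0 - 30*(-345)/7) - 956/(-602) = (0 - 1*(-10350/7)) - 1/602*(-956) = (0 + 10350/7) + 478/301 = 10350/7 + 478/301 = 445528/301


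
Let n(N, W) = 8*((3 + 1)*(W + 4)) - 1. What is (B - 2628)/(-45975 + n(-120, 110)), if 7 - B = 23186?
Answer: 25807/42328 ≈ 0.60969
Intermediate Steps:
B = -23179 (B = 7 - 1*23186 = 7 - 23186 = -23179)
n(N, W) = 127 + 32*W (n(N, W) = 8*(4*(4 + W)) - 1 = 8*(16 + 4*W) - 1 = (128 + 32*W) - 1 = 127 + 32*W)
(B - 2628)/(-45975 + n(-120, 110)) = (-23179 - 2628)/(-45975 + (127 + 32*110)) = -25807/(-45975 + (127 + 3520)) = -25807/(-45975 + 3647) = -25807/(-42328) = -25807*(-1/42328) = 25807/42328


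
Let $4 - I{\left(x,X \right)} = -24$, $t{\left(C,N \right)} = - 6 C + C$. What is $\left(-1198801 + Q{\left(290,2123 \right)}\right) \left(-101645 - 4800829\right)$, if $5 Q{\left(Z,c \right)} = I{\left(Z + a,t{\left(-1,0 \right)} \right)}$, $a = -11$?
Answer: $\frac{29385316399098}{5} \approx 5.8771 \cdot 10^{12}$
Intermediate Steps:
$t{\left(C,N \right)} = - 5 C$
$I{\left(x,X \right)} = 28$ ($I{\left(x,X \right)} = 4 - -24 = 4 + 24 = 28$)
$Q{\left(Z,c \right)} = \frac{28}{5}$ ($Q{\left(Z,c \right)} = \frac{1}{5} \cdot 28 = \frac{28}{5}$)
$\left(-1198801 + Q{\left(290,2123 \right)}\right) \left(-101645 - 4800829\right) = \left(-1198801 + \frac{28}{5}\right) \left(-101645 - 4800829\right) = \left(- \frac{5993977}{5}\right) \left(-4902474\right) = \frac{29385316399098}{5}$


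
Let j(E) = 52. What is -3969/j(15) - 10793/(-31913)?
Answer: -126101461/1659476 ≈ -75.989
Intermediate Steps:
-3969/j(15) - 10793/(-31913) = -3969/52 - 10793/(-31913) = -3969*1/52 - 10793*(-1/31913) = -3969/52 + 10793/31913 = -126101461/1659476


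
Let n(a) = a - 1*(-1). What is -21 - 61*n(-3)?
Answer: 101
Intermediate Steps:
n(a) = 1 + a (n(a) = a + 1 = 1 + a)
-21 - 61*n(-3) = -21 - 61*(1 - 3) = -21 - 61*(-2) = -21 + 122 = 101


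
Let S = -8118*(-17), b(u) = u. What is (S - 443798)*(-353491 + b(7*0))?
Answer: 108094719872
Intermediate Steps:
S = 138006
(S - 443798)*(-353491 + b(7*0)) = (138006 - 443798)*(-353491 + 7*0) = -305792*(-353491 + 0) = -305792*(-353491) = 108094719872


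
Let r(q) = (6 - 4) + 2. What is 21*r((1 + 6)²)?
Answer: 84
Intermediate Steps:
r(q) = 4 (r(q) = 2 + 2 = 4)
21*r((1 + 6)²) = 21*4 = 84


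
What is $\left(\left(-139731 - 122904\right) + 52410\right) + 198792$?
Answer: $-11433$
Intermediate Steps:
$\left(\left(-139731 - 122904\right) + 52410\right) + 198792 = \left(-262635 + 52410\right) + 198792 = -210225 + 198792 = -11433$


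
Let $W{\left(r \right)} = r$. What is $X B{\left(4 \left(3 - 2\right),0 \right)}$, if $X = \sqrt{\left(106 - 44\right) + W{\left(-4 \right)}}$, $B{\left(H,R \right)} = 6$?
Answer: $6 \sqrt{58} \approx 45.695$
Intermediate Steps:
$X = \sqrt{58}$ ($X = \sqrt{\left(106 - 44\right) - 4} = \sqrt{62 - 4} = \sqrt{58} \approx 7.6158$)
$X B{\left(4 \left(3 - 2\right),0 \right)} = \sqrt{58} \cdot 6 = 6 \sqrt{58}$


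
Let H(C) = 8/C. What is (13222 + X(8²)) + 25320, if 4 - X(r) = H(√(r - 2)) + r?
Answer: 38482 - 4*√62/31 ≈ 38481.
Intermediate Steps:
X(r) = 4 - r - 8/√(-2 + r) (X(r) = 4 - (8/(√(r - 2)) + r) = 4 - (8/(√(-2 + r)) + r) = 4 - (8/√(-2 + r) + r) = 4 - (r + 8/√(-2 + r)) = 4 + (-r - 8/√(-2 + r)) = 4 - r - 8/√(-2 + r))
(13222 + X(8²)) + 25320 = (13222 + (4 - 1*8² - 8/√(-2 + 8²))) + 25320 = (13222 + (4 - 1*64 - 8/√(-2 + 64))) + 25320 = (13222 + (4 - 64 - 4*√62/31)) + 25320 = (13222 + (-60 - 4*√62/31)) + 25320 = (13162 - 4*√62/31) + 25320 = 38482 - 4*√62/31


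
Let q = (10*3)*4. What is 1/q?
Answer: 1/120 ≈ 0.0083333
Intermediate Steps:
q = 120 (q = 30*4 = 120)
1/q = 1/120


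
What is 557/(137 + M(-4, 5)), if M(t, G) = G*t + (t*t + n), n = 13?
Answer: 557/146 ≈ 3.8151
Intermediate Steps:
M(t, G) = 13 + t**2 + G*t (M(t, G) = G*t + (t*t + 13) = G*t + (t**2 + 13) = G*t + (13 + t**2) = 13 + t**2 + G*t)
557/(137 + M(-4, 5)) = 557/(137 + (13 + (-4)**2 + 5*(-4))) = 557/(137 + (13 + 16 - 20)) = 557/(137 + 9) = 557/146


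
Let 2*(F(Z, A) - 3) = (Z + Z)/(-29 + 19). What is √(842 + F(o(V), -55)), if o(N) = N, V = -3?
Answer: √84530/10 ≈ 29.074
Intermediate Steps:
F(Z, A) = 3 - Z/10 (F(Z, A) = 3 + ((Z + Z)/(-29 + 19))/2 = 3 + ((2*Z)/(-10))/2 = 3 + ((2*Z)*(-⅒))/2 = 3 + (-Z/5)/2 = 3 - Z/10)
√(842 + F(o(V), -55)) = √(842 + (3 - ⅒*(-3))) = √(842 + (3 + 3/10)) = √(842 + 33/10) = √(8453/10) = √84530/10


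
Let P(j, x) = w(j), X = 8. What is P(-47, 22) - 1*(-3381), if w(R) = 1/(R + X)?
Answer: 131858/39 ≈ 3381.0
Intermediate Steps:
w(R) = 1/(8 + R) (w(R) = 1/(R + 8) = 1/(8 + R))
P(j, x) = 1/(8 + j)
P(-47, 22) - 1*(-3381) = 1/(8 - 47) - 1*(-3381) = 1/(-39) + 3381 = -1/39 + 3381 = 131858/39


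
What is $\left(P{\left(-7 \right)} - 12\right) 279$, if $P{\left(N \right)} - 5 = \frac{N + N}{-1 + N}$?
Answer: $- \frac{5859}{4} \approx -1464.8$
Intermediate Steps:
$P{\left(N \right)} = 5 + \frac{2 N}{-1 + N}$ ($P{\left(N \right)} = 5 + \frac{N + N}{-1 + N} = 5 + \frac{2 N}{-1 + N}$)
$\left(P{\left(-7 \right)} - 12\right) 279 = \left(\frac{-5 + 7 \left(-7\right)}{-1 - 7} - 12\right) 279 = \left(\frac{-5 - 49}{-8} - 12\right) 279 = \left(\left(- \frac{1}{8}\right) \left(-54\right) - 12\right) 279 = \left(\frac{27}{4} - 12\right) 279 = \left(- \frac{21}{4}\right) 279 = - \frac{5859}{4}$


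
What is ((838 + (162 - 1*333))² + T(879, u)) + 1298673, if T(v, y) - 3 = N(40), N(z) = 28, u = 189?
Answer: 1743593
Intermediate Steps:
T(v, y) = 31 (T(v, y) = 3 + 28 = 31)
((838 + (162 - 1*333))² + T(879, u)) + 1298673 = ((838 + (162 - 1*333))² + 31) + 1298673 = ((838 + (162 - 333))² + 31) + 1298673 = ((838 - 171)² + 31) + 1298673 = (667² + 31) + 1298673 = (444889 + 31) + 1298673 = 444920 + 1298673 = 1743593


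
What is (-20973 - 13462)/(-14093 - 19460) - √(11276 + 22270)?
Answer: 34435/33553 - √33546 ≈ -182.13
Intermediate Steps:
(-20973 - 13462)/(-14093 - 19460) - √(11276 + 22270) = -34435/(-33553) - √33546 = -34435*(-1/33553) - √33546 = 34435/33553 - √33546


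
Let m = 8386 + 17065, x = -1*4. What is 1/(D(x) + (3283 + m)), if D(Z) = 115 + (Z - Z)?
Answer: 1/28849 ≈ 3.4663e-5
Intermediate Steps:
x = -4
m = 25451
D(Z) = 115 (D(Z) = 115 + 0 = 115)
1/(D(x) + (3283 + m)) = 1/(115 + (3283 + 25451)) = 1/(115 + 28734) = 1/28849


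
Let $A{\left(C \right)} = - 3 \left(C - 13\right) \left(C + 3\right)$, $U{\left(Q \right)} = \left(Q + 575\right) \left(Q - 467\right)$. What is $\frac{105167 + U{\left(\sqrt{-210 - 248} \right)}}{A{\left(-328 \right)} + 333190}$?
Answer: $- \frac{163816}{715} + \frac{108 i \sqrt{458}}{715} \approx -229.11 + 3.2326 i$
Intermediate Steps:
$U{\left(Q \right)} = \left(-467 + Q\right) \left(575 + Q\right)$ ($U{\left(Q \right)} = \left(575 + Q\right) \left(-467 + Q\right) = \left(-467 + Q\right) \left(575 + Q\right)$)
$A{\left(C \right)} = - 3 \left(-13 + C\right) \left(3 + C\right)$
$\frac{105167 + U{\left(\sqrt{-210 - 248} \right)}}{A{\left(-328 \right)} + 333190} = \frac{105167 + \left(-268525 + \left(\sqrt{-210 - 248}\right)^{2} + 108 \sqrt{-210 - 248}\right)}{\left(117 - 3 \left(-328\right)^{2} + 30 \left(-328\right)\right) + 333190} = \frac{105167 + \left(-268525 + \left(\sqrt{-458}\right)^{2} + 108 \sqrt{-458}\right)}{\left(117 - 322752 - 9840\right) + 333190} = \frac{105167 + \left(-268525 + \left(i \sqrt{458}\right)^{2} + 108 i \sqrt{458}\right)}{\left(117 - 322752 - 9840\right) + 333190} = \frac{105167 - \left(268983 - 108 i \sqrt{458}\right)}{-332475 + 333190} = \frac{105167 - \left(268983 - 108 i \sqrt{458}\right)}{715} = \left(-163816 + 108 i \sqrt{458}\right) \frac{1}{715} = - \frac{163816}{715} + \frac{108 i \sqrt{458}}{715}$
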